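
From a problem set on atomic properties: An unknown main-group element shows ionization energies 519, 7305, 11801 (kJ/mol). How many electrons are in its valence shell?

Look for the largest jump between consecutive ionization energies: IE2/IE1 ≈ 14.1, far larger than any earlier ratio.
That jump marks the point where a core electron is being removed. So the atom has 1 valence electron.

1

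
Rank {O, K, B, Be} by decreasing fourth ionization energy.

B, Be, O, K

After 3 electrons have been removed, what remains? O³⁺ still has 3 valence electrons; K³⁺ is already 2 electrons into the core; B³⁺ is the bare [He] core; Be³⁺ is already 1 electron into the core.
Usually core removal costs more than valence removal, but here the competition is close: a tightly held n=2 valence electron can cost more to remove than an n=3 core electron, so the actual values have to decide it.
Tabulated IE_4 (kJ/mol): O 7469, K 5877, B 25026, Be 21007.
So the fourth ionization energies run K < O < Be < B.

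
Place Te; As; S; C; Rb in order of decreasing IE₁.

C > S > As > Te > Rb

C is in period 2, group 14; S is in period 3, group 16; As is in period 4, group 15; Rb is in period 5, group 1; Te is in period 5, group 16.
Removing the outermost electron gets harder across a period and easier down a group.
These span different periods and groups, so the two trends combine.
Te > Rb: Te lies to the right of Rb in period 5, so the across-period effect alone puts Te higher.
As > Te: period and group pull opposite ways; the down-group shift dominates (947 vs 869 kJ/mol).
S > As: relative to As, both the across-period and down-group shifts push S's first ionization energy up.
C > S: the two effects oppose for this pair; the down-group effect wins (1086 vs 1000 kJ/mol).
Tabulated first ionization energy (kJ/mol): C 1086, S 1000, As 947, Rb 403, Te 869.
So from highest to lowest: C > S > As > Te > Rb.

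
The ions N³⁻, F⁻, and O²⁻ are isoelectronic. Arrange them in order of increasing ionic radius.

F⁻ < O²⁻ < N³⁻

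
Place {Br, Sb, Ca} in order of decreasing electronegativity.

Smaller atoms with higher effective nuclear charge are more electronegative.
These span different periods and groups, so the two trends combine.
Sb > Ca: period and group pull opposite ways; the across-period shift dominates (2.05 vs 1.00).
Br > Sb: relative to Sb, both the across-period and down-group shifts push Br's electronegativity up.
For reference (Pauling): Ca 1.00, Br 2.96, Sb 2.05.
So from highest to lowest: Br > Sb > Ca.

Br > Sb > Ca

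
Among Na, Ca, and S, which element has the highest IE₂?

Na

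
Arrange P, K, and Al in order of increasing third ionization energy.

Al, P, K

The third ionization energy removes an electron from the +2 ion. For each element: P²⁺ still has 3 valence electrons; K²⁺ is already 1 electron into the core; Al²⁺ still has 1 valence electron.
Breaking into a closed-shell core is much more expensive than removing a leftover valence electron — K has the largest IE_3 here.
Valence configurations: P²⁺ [Ne]3s²3p¹, Al²⁺ [Ne]3s¹.
Approximate IE_3 values (kJ/mol): P 2914, K 4420, Al 2745.
So the third ionization energies run Al < P < K.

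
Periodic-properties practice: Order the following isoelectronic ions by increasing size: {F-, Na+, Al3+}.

Al3+ < Na+ < F-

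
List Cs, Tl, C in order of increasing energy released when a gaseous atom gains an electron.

Tl, Cs, C

EA tends to increase across a period and decrease down a group, though the pattern is less regular than for IE or radius.
These span different periods and groups, so the two trends combine.
Cs > Tl: this pair runs against the simple trend — see the exception note.
C > Cs: relative to Cs, both the across-period and down-group shifts push C's electron affinity up.
Note the exception: Cs has a higher electron affinity than Tl, contrary to the simple trend — Tl's ns²np¹ configuration gives only a small electron affinity — the sparsely filled np subshell binds an added electron weakly.
Approximate values (kJ/mol): C 122, Cs 46, Tl 19.
So from lowest to highest: Tl < Cs < C.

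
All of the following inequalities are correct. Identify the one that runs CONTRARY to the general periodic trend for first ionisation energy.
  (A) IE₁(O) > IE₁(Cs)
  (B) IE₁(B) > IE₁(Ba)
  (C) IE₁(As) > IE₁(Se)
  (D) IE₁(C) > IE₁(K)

(C)

The general trend: first ionisation energy increases across a period and decreases down a group.
(A) O (period 2, group 16) vs Cs (period 6, group 1): the stated order agrees with the simple trend.
(B) B (period 2, group 13) vs Ba (period 6, group 2): the stated order agrees with the simple trend.
(C) As (period 4, group 15) vs Se (period 4, group 16): the stated order contradicts the simple trend.
(D) C (period 2, group 14) vs K (period 4, group 1): the stated order agrees with the simple trend.
The exception is (C): Se (4p⁴) ionizes more easily than half-filled As (4p³).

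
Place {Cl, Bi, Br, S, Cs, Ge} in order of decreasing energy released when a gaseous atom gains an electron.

Cl > Br > S > Ge > Bi > Cs

EA tends to increase across a period and decrease down a group, though the pattern is less regular than for IE or radius.
Neither a single period nor a single group — weigh both effects.
Bi > Cs: Bi lies to the right of Cs in period 6, so the across-period effect alone puts Bi higher.
Ge > Bi: the two effects oppose for this pair; the down-group effect wins (119 vs 91 kJ/mol).
S > Ge: both effects reinforce here, so S is clearly the higher of the two.
Br > S: period and group pull opposite ways; the across-period shift dominates (325 vs 200 kJ/mol).
Cl > Br: Cl sits above Br in group 17, so the down-group effect alone puts Cl higher.
For reference (kJ/mol): S 200, Cl 349, Ge 119, Br 325, Cs 46, Bi 91.
So from highest to lowest: Cl > Br > S > Ge > Bi > Cs.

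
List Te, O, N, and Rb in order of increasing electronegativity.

N is in period 2, group 15; O is in period 2, group 16; Rb is in period 5, group 1; Te is in period 5, group 16.
Smaller atoms with higher effective nuclear charge are more electronegative.
These span different periods and groups, so the two trends combine.
Te > Rb: Te lies to the right of Rb in period 5, so the across-period effect alone puts Te higher.
N > Te: the two effects oppose for this pair; the down-group effect wins (3.04 vs 2.10).
O > N: both are in period 2; the period trend gives O the larger value.
Approximate values (Pauling): N 3.04, O 3.44, Rb 0.82, Te 2.10.
So from lowest to highest: Rb < Te < N < O.

Rb < Te < N < O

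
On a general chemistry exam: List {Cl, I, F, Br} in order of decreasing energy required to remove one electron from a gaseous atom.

F > Cl > Br > I

F is in period 2, group 17; Cl is in period 3, group 17; Br is in period 4, group 17; I is in period 5, group 17.
Removing the outermost electron gets harder across a period and easier down a group.
All are in group 17, so first ionization energy increases up the group.
So from highest to lowest: F > Cl > Br > I.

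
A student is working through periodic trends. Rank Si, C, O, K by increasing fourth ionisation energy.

Si, K, C, O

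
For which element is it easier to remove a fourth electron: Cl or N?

IE_4 is the cost of taking one more electron from the +3 cation: Cl³⁺ still has 4 valence electrons; N³⁺ still has 2 valence electrons.
All are still removing valence electrons, so compare the +3 ions as you would atoms: IE_4 generally rises across a period (higher Z_eff) and falls down a group (larger shell), subject to the usual subshell exceptions.
Valence configurations: Cl³⁺ [Ne]3s²3p², N³⁺ [He]2s².
Tabulated IE_4 (kJ/mol): Cl 5159, N 7475.
Overall IE_4 order: Cl < N.

Cl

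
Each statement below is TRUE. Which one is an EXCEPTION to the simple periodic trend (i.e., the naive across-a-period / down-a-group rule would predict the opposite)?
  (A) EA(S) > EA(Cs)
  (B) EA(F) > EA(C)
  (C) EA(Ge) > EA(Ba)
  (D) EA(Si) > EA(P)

The general trend: electron affinity increases across a period and decreases down a group.
(A) S (period 3, group 16) vs Cs (period 6, group 1): the stated order agrees with the simple trend.
(B) F (period 2, group 17) vs C (period 2, group 14): the stated order agrees with the simple trend.
(C) Ge (period 4, group 14) vs Ba (period 6, group 2): the stated order agrees with the simple trend.
(D) Si (period 3, group 14) vs P (period 3, group 15): the stated order contradicts the simple trend.
The exception is (D): adding an electron to P's half-filled 3p³ is unfavourable, so Si (3p²) has the more exothermic EA.

(D)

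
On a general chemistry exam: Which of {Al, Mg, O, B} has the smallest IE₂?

IE_2 is the cost of taking one more electron from the +1 cation: Al⁺ still has 2 valence electrons; Mg⁺ still has 1 valence electron; O⁺ still has 5 valence electrons; B⁺ still has 2 valence electrons.
All are still removing valence electrons, so compare the +1 ions as you would atoms: IE_2 generally rises across a period (higher Z_eff) and falls down a group (larger shell), subject to the usual subshell exceptions.
Valence configurations: Al⁺ [Ne]3s², Mg⁺ [Ne]3s¹, O⁺ [He]2s²2p³, B⁺ [He]2s².
Approximate IE_2 values (kJ/mol): Al 1817, Mg 1451, O 3388, B 2427.
So the second ionization energies run Mg < Al < B < O.

Mg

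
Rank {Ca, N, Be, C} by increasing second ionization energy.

Ca < Be < C < N

The second ionization energy removes an electron from the +1 ion. For each element: Ca⁺ still has 1 valence electron; N⁺ still has 4 valence electrons; Be⁺ still has 1 valence electron; C⁺ still has 3 valence electrons.
All are still removing valence electrons, so compare the +1 ions as you would atoms: IE_2 generally rises across a period (higher Z_eff) and falls down a group (larger shell), subject to the usual subshell exceptions.
Valence configurations: Ca⁺ [Ar]4s¹, N⁺ [He]2s²2p², Be⁺ [He]2s¹, C⁺ [He]2s²2p¹.
Approximate IE_2 values (kJ/mol): Ca 1145, N 2856, Be 1757, C 2353.
Overall IE_2 order: Ca < Be < C < N.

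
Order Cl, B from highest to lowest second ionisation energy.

B, Cl

After 1 electron has been removed, what remains? Cl⁺ still has 6 valence electrons; B⁺ still has 2 valence electrons.
All are still removing valence electrons, so compare the +1 ions as you would atoms: IE_2 generally rises across a period (higher Z_eff) and falls down a group (larger shell), subject to the usual subshell exceptions.
Valence configurations: Cl⁺ [Ne]3s²3p⁴, B⁺ [He]2s².
Tabulated IE_2 (kJ/mol): Cl 2298, B 2427.
Overall IE_2 order: Cl < B.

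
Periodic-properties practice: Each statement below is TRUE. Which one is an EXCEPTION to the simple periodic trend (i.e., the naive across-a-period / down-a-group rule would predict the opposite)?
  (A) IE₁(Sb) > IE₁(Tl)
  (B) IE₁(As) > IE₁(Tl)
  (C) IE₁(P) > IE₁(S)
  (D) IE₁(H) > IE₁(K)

The general trend: first ionisation energy increases across a period and decreases down a group.
(A) Sb (period 5, group 15) vs Tl (period 6, group 13): the stated order agrees with the simple trend.
(B) As (period 4, group 15) vs Tl (period 6, group 13): the stated order agrees with the simple trend.
(C) P (period 3, group 15) vs S (period 3, group 16): the stated order contradicts the simple trend.
(D) H (period 1, group 1) vs K (period 4, group 1): the stated order agrees with the simple trend.
The exception is (C): S (3p⁴) ionizes more easily than half-filled P (3p³) because the paired 3p electron in S is pushed out by e⁻–e⁻ repulsion.

(C)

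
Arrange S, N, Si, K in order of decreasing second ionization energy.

K > N > S > Si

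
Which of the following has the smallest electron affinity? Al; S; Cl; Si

Al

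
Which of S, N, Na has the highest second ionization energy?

Na

After 1 electron has been removed, what remains? S⁺ still has 5 valence electrons; N⁺ still has 4 valence electrons; Na⁺ is the bare [Ne] core.
Core electrons are held far more tightly than valence electrons, so Na tops the IE_2 order.
Valence configurations: S⁺ [Ne]3s²3p³, N⁺ [He]2s²2p².
Approximate IE_2 values (kJ/mol): S 2252, N 2856, Na 4562.
Putting it together, IE_2: S < N < Na.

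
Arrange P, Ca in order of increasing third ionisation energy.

After 2 electrons have been removed, what remains? P²⁺ still has 3 valence electrons; Ca²⁺ is the bare [Ar] core.
Core electrons are held far more tightly than valence electrons, so Ca tops the IE_3 order.
The numbers (kJ/mol): P 2914, Ca 4912.
Putting it together, IE_3: P < Ca.

P < Ca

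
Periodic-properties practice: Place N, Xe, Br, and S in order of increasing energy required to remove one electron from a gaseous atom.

N is in period 2, group 15; S is in period 3, group 16; Br is in period 4, group 17; Xe is in period 5, group 18.
Removing the outermost electron gets harder across a period and easier down a group.
A diagonal step moves right (one effect) and down (the opposite effect) at once.
Br > S: the two effects oppose for this pair; the across-period effect wins (1140 vs 1000 kJ/mol).
Xe > Br: period and group pull opposite ways; the across-period shift dominates (1170 vs 1140 kJ/mol).
N > Xe: period and group pull opposite ways; the down-group shift dominates (1402 vs 1170 kJ/mol).
Approximate values (kJ/mol): N 1402, S 1000, Br 1140, Xe 1170.
So from lowest to highest: S < Br < Xe < N.

S, Br, Xe, N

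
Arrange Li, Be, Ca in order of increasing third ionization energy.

The third ionization energy removes an electron from the +2 ion. For each element: Li²⁺ is already 1 electron into the core; Be²⁺ is the bare [He] core; Ca²⁺ is the bare [Ar] core.
All of these are removing an electron from a noble-gas core or deeper; the smaller core (lower principal quantum number) is held far more tightly, and within a period the higher nuclear charge binds the same core more tightly.
Approximate IE_3 values (kJ/mol): Li 11815, Be 14849, Ca 4912.
Overall IE_3 order: Ca < Li < Be.

Ca < Li < Be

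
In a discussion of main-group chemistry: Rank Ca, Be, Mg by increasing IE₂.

Ca < Mg < Be

After 1 electron has been removed, what remains? Ca⁺ still has 1 valence electron; Be⁺ still has 1 valence electron; Mg⁺ still has 1 valence electron.
All are still removing valence electrons, so compare the +1 ions as you would atoms: IE_2 generally rises across a period (higher Z_eff) and falls down a group (larger shell), subject to the usual subshell exceptions.
Valence configurations: Ca⁺ [Ar]4s¹, Be⁺ [He]2s¹, Mg⁺ [Ne]3s¹.
The numbers (kJ/mol): Ca 1145, Be 1757, Mg 1451.
So the second ionization energies run Ca < Mg < Be.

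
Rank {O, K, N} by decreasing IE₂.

IE_2 is the cost of taking one more electron from the +1 cation: O⁺ still has 5 valence electrons; K⁺ is the bare [Ar] core; N⁺ still has 4 valence electrons.
Usually core removal costs more than valence removal, but here the competition is close: a tightly held n=2 valence electron can cost more to remove than an n=3 core electron, so the actual values have to decide it.
Valence configurations: O⁺ [He]2s²2p³, N⁺ [He]2s²2p².
The numbers (kJ/mol): O 3388, K 3052, N 2856.
Overall IE_2 order: N < K < O.

O > K > N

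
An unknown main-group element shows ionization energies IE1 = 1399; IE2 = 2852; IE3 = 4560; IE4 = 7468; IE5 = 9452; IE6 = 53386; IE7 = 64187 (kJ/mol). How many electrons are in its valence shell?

5

Look for the largest jump between consecutive ionization energies: IE6/IE5 ≈ 5.6, far larger than any earlier ratio.
That jump marks the point where a core electron is being removed. So the atom has 5 valence electrons.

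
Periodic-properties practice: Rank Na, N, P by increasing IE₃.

P < N < Na

Consider each +2 ion: Na²⁺ is already 1 electron into the core; N²⁺ still has 3 valence electrons; P²⁺ still has 3 valence electrons.
Core electrons are held far more tightly than valence electrons, so Na tops the IE_3 order.
Valence configurations: N²⁺ [He]2s²2p¹, P²⁺ [Ne]3s²3p¹.
The numbers (kJ/mol): Na 6910, N 4578, P 2914.
Hence IE_3: P < N < Na.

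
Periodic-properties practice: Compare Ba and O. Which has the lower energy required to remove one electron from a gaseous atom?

O is in period 2, group 16; Ba is in period 6, group 2.
First ionization energy rises across a period (greater Z_eff holds electrons more tightly) and falls down a group (valence electrons are farther from the nucleus).
Here both period and group differ, so the two effects have to be weighed against each other.
O > Ba: both effects reinforce here, so O is clearly the higher of the two.
For reference (kJ/mol): O 1314, Ba 503.
So Ba has the lower energy required to remove one electron from a gaseous atom (Ba < O).

Ba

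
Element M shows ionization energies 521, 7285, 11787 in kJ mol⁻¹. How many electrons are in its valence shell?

1

Look for the largest jump between consecutive ionization energies: IE2/IE1 ≈ 14.0, far larger than any earlier ratio.
That jump marks the point where a core electron is being removed. So the atom has 1 valence electron.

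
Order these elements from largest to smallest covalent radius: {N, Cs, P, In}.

Cs, In, P, N

Radius decreases left→right (rising Z_eff, same n) and increases top→bottom (higher n).
Here both period and group differ, so the two effects have to be weighed against each other.
P > N: P sits below N in group 15, so the down-group effect alone puts P larger.
In > P: both effects reinforce here, so In is clearly the larger of the two.
Cs > In: both effects reinforce here, so Cs is clearly the larger of the two.
For reference (pm): N 71, P 111, In 142, Cs 232.
So from largest to smallest: Cs > In > P > N.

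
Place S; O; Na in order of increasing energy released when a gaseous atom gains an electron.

Na < O < S

Adding an electron releases more energy for atoms nearer the top right (short of the noble gases).
These span different periods and groups, so the two trends combine.
O > Na: relative to Na, both the across-period and down-group shifts push O's electron affinity up.
S > O: this pair runs against the simple trend — see the exception note.
Note the exception: S has a higher electron affinity than O, contrary to the simple trend — the compact 2p subshell of O repels the added electron more than S's larger 3p does.
Tabulated electron affinity (kJ/mol): O 141, Na 53, S 200.
So from lowest to highest: Na < O < S.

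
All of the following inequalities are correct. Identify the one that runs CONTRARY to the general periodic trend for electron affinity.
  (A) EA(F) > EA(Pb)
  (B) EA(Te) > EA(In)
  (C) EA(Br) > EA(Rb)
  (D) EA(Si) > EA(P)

(D)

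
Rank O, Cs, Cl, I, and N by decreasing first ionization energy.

N > O > Cl > I > Cs

IE₁ increases left→right with effective nuclear charge and decreases top→bottom as the valence shell moves farther out.
Here both period and group differ, so the two effects have to be weighed against each other.
I > Cs: relative to Cs, both the across-period and down-group shifts push I's first ionization energy up.
Cl > I: Cl sits above I in group 17, so the down-group effect alone puts Cl higher.
O > Cl: the two effects oppose for this pair; the down-group effect wins (1314 vs 1251 kJ/mol).
N > O: this pair runs against the simple trend — see the exception note.
Note the exception: N has a higher first ionization energy than O, contrary to the simple trend — pairing an electron in O's 2p⁴ costs repulsion energy, so O ionizes more easily than half-filled N (2p³).
For reference (kJ/mol): N 1402, O 1314, Cl 1251, I 1008, Cs 376.
So from highest to lowest: N > O > Cl > I > Cs.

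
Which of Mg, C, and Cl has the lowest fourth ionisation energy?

Cl

After 3 electrons have been removed, what remains? Mg³⁺ is already 1 electron into the core; C³⁺ still has 1 valence electron; Cl³⁺ still has 4 valence electrons.
Breaking into a closed-shell core is much more expensive than removing a leftover valence electron — Mg has the largest IE_4 here.
Valence configurations: C³⁺ [He]2s¹, Cl³⁺ [Ne]3s²3p².
The numbers (kJ/mol): Mg 10543, C 6223, Cl 5159.
So the fourth ionization energies run Cl < C < Mg.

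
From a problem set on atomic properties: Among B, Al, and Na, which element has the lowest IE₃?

IE_3 is the cost of taking one more electron from the +2 cation: B²⁺ still has 1 valence electron; Al²⁺ still has 1 valence electron; Na²⁺ is already 1 electron into the core.
Breaking into a closed-shell core is much more expensive than removing a leftover valence electron — Na has the largest IE_3 here.
Valence configurations: B²⁺ [He]2s¹, Al²⁺ [Ne]3s¹.
Tabulated IE_3 (kJ/mol): B 3660, Al 2745, Na 6910.
Putting it together, IE_3: Al < B < Na.

Al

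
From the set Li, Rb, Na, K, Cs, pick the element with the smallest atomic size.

Across a period the added protons contract the valence shell; down a group each new principal shell makes the atom larger.
All are in group 1, so atomic radius increases down the group.
The smallest atomic size among these belongs to Li.

Li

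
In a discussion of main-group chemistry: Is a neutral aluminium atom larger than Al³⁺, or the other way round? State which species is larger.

Forming Al³⁺ removes 3 electrons from Al. Fewer electrons for the same nuclear charge means less shielding and a higher Z_eff on the remaining electrons, and for main-group metals the entire outer shell is lost.
A cation is smaller than its parent atom: Al³⁺ < Al.

Al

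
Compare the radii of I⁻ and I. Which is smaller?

Forming I⁻ adds 1 electron to I. More electron–electron repulsion in the same shell, with unchanged nuclear charge, lets the cloud expand.
An anion is larger than its parent atom: I⁻ > I.

I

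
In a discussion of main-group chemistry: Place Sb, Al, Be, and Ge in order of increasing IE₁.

Al < Ge < Sb < Be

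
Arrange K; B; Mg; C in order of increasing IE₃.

B < K < C < Mg

Consider each +2 ion: K²⁺ is already 1 electron into the core; B²⁺ still has 1 valence electron; Mg²⁺ is the bare [Ne] core; C²⁺ still has 2 valence electrons.
Usually core removal costs more than valence removal, but here the competition is close: a tightly held n=2 valence electron can cost more to remove than an n=3 core electron, so the actual values have to decide it.
Valence configurations: B²⁺ [He]2s¹, C²⁺ [He]2s².
Approximate IE_3 values (kJ/mol): K 4420, B 3660, Mg 7733, C 4620.
Hence IE_3: B < K < C < Mg.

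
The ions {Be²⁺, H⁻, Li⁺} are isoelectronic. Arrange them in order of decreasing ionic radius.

All of these have 2 electrons, so size is governed by nuclear charge alone: the more protons, the stronger the pull on the same electron cloud, and the smaller the ion.
Nuclear charges: Be²⁺ (Z=4), Li⁺ (Z=3), H⁻ (Z=1).
Largest to smallest: H⁻ > Li⁺ > Be²⁺.

H⁻, Li⁺, Be²⁺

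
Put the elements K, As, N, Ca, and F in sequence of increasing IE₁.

N is in period 2, group 15; F is in period 2, group 17; K is in period 4, group 1; Ca is in period 4, group 2; As is in period 4, group 15.
First ionization energy rises across a period (greater Z_eff holds electrons more tightly) and falls down a group (valence electrons are farther from the nucleus).
Neither a single period nor a single group — weigh both effects.
Ca > K: both are in period 4; the period trend gives Ca the larger value.
As > Ca: As lies to the right of Ca in period 4, so the across-period effect alone puts As higher.
N > As: they share group 15; the group trend gives N the larger value.
F > N: F lies to the right of N in period 2, so the across-period effect alone puts F higher.
Approximate values (kJ/mol): N 1402, F 1681, K 419, Ca 590, As 947.
So from lowest to highest: K < Ca < As < N < F.

K, Ca, As, N, F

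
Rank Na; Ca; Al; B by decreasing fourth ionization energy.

B > Al > Na > Ca

The fourth ionization energy removes an electron from the +3 ion. For each element: Na³⁺ is already 2 electrons into the core; Ca³⁺ is already 1 electron into the core; Al³⁺ is the bare [Ne] core; B³⁺ is the bare [He] core.
All of these are removing an electron from a noble-gas core or deeper; the smaller core (lower principal quantum number) is held far more tightly, and within a period the higher nuclear charge binds the same core more tightly.
Tabulated IE_4 (kJ/mol): Na 9543, Ca 6491, Al 11577, B 25026.
So the fourth ionization energies run Ca < Na < Al < B.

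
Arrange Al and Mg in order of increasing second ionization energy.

Consider each +1 ion: Al⁺ still has 2 valence electrons; Mg⁺ still has 1 valence electron.
All are still removing valence electrons, so compare the +1 ions as you would atoms: IE_2 generally rises across a period (higher Z_eff) and falls down a group (larger shell), subject to the usual subshell exceptions.
Valence configurations: Al⁺ [Ne]3s², Mg⁺ [Ne]3s¹.
Tabulated IE_2 (kJ/mol): Al 1817, Mg 1451.
So the second ionization energies run Mg < Al.

Mg < Al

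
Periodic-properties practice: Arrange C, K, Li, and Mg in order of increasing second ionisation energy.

Mg < C < K < Li

After 1 electron has been removed, what remains? C⁺ still has 3 valence electrons; K⁺ is the bare [Ar] core; Li⁺ is the bare [He] core; Mg⁺ still has 1 valence electron.
Pulling an electron out of a noble-gas core costs far more than removing a remaining valence electron, so K and Li sit at the high end of IE_2.
Valence configurations: C⁺ [He]2s²2p¹, Mg⁺ [Ne]3s¹.
The numbers (kJ/mol): C 2353, K 3052, Li 7298, Mg 1451.
So the second ionization energies run Mg < C < K < Li.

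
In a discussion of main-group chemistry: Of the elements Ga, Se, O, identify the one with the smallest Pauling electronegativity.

Ga

O is in period 2, group 16; Ga is in period 4, group 13; Se is in period 4, group 16.
Atoms toward the upper right of the periodic table pull bonding electrons most strongly.
These span different periods and groups, so the two trends combine.
Se > Ga: Se lies to the right of Ga in period 4, so the across-period effect alone puts Se higher.
O > Se: they share group 16; the group trend gives O the larger value.
For reference (Pauling): O 3.44, Ga 1.81, Se 2.55.
The smallest Pauling electronegativity among these belongs to Ga.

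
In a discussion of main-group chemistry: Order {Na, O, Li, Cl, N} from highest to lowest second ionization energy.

Li, Na, O, N, Cl

Consider each +1 ion: Na⁺ is the bare [Ne] core; O⁺ still has 5 valence electrons; Li⁺ is the bare [He] core; Cl⁺ still has 6 valence electrons; N⁺ still has 4 valence electrons.
Breaking into a closed-shell core is much more expensive than removing a leftover valence electron — Na and Li have the largest IE_2 here.
Valence configurations: O⁺ [He]2s²2p³, Cl⁺ [Ne]3s²3p⁴, N⁺ [He]2s²2p².
The numbers (kJ/mol): Na 4562, O 3388, Li 7298, Cl 2298, N 2856.
Putting it together, IE_2: Cl < N < O < Na < Li.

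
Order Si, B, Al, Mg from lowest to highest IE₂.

Mg < Si < Al < B

The second ionization energy removes an electron from the +1 ion. For each element: Si⁺ still has 3 valence electrons; B⁺ still has 2 valence electrons; Al⁺ still has 2 valence electrons; Mg⁺ still has 1 valence electron.
All are still removing valence electrons, so compare the +1 ions as you would atoms: IE_2 generally rises across a period (higher Z_eff) and falls down a group (larger shell), subject to the usual subshell exceptions.
Valence configurations: Si⁺ [Ne]3s²3p¹, B⁺ [He]2s², Al⁺ [Ne]3s², Mg⁺ [Ne]3s¹.
Si⁺ loses a lone 3p electron whereas Al⁺ must break into a filled 3s² pair, so IE_2(Al) > IE_2(Si) even though Si has the higher nuclear charge.
The numbers (kJ/mol): Si 1577, B 2427, Al 1817, Mg 1451.
Putting it together, IE_2: Mg < Si < Al < B.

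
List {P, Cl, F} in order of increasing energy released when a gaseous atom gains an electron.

P < F < Cl

F is in period 2, group 17; P is in period 3, group 15; Cl is in period 3, group 17.
Adding an electron releases more energy for atoms nearer the top right (short of the noble gases).
Here both period and group differ, so the two effects have to be weighed against each other.
F > P: both effects reinforce here, so F is clearly the higher of the two.
Cl > F: this pair runs against the simple trend — see the exception note.
Note the exception: Cl has a higher electron affinity than F, contrary to the simple trend — F's small 2p subshell makes the incoming electron feel strong e⁻–e⁻ repulsion, so Cl actually releases more energy on gaining an electron.
For reference (kJ/mol): F 328, P 72, Cl 349.
So from lowest to highest: P < F < Cl.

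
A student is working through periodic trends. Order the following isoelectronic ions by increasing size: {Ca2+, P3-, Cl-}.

Ca2+ < Cl- < P3-

All of these have 18 electrons, so size is governed by nuclear charge alone: the more protons, the stronger the pull on the same electron cloud, and the smaller the ion.
Nuclear charges: Ca2+ (Z=20), Cl- (Z=17), P3- (Z=15).
Smallest to largest: Ca2+ < Cl- < P3-.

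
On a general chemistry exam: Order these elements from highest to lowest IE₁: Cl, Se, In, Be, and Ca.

Be is in period 2, group 2; Cl is in period 3, group 17; Ca is in period 4, group 2; Se is in period 4, group 16; In is in period 5, group 13.
Across a period the outer electron is held more tightly (higher IE₁); down a group it sits in a higher shell, more shielded, and comes off more easily.
Here both period and group differ, so the two effects have to be weighed against each other.
Ca > In: period and group pull opposite ways; the down-group shift dominates (590 vs 558 kJ/mol).
Be > Ca: they share group 2; the group trend gives Be the larger value.
Se > Be: period and group pull opposite ways; the across-period shift dominates (941 vs 900 kJ/mol).
Cl > Se: both effects reinforce here, so Cl is clearly the higher of the two.
Tabulated first ionization energy (kJ/mol): Be 900, Cl 1251, Ca 590, Se 941, In 558.
So from highest to lowest: Cl > Se > Be > Ca > In.

Cl, Se, Be, Ca, In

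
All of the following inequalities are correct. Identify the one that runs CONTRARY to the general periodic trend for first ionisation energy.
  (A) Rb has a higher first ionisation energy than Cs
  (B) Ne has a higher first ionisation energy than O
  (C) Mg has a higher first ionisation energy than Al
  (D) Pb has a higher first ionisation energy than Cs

(C)

The general trend: first ionisation energy increases across a period and decreases down a group.
(A) Rb (period 5, group 1) vs Cs (period 6, group 1): the stated order agrees with the simple trend.
(B) Ne (period 2, group 18) vs O (period 2, group 16): the stated order agrees with the simple trend.
(C) Mg (period 3, group 2) vs Al (period 3, group 13): the stated order contradicts the simple trend.
(D) Pb (period 6, group 14) vs Cs (period 6, group 1): the stated order agrees with the simple trend.
The exception is (C): Al's single 3p electron is easier to remove than one from Mg's filled 3s².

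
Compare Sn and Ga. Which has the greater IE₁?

Sn

Removing the outermost electron gets harder across a period and easier down a group.
A diagonal step moves right (one effect) and down (the opposite effect) at once.
Sn > Ga: period and group pull opposite ways; the across-period shift dominates (709 vs 579 kJ/mol).
Approximate values (kJ/mol): Ga 579, Sn 709.
So Sn has the greater IE₁ (Sn > Ga).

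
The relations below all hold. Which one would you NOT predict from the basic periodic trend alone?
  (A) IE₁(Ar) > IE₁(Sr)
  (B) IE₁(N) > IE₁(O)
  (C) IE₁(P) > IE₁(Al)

(B)

The general trend: first ionization energy increases across a period and decreases down a group.
(A) Ar (period 3, group 18) vs Sr (period 5, group 2): the stated order agrees with the simple trend.
(B) N (period 2, group 15) vs O (period 2, group 16): the stated order contradicts the simple trend.
(C) P (period 3, group 15) vs Al (period 3, group 13): the stated order agrees with the simple trend.
The exception is (B): pairing an electron in O's 2p⁴ costs repulsion energy, so O ionizes more easily than half-filled N (2p³).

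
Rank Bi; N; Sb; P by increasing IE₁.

N is in period 2, group 15; P is in period 3, group 15; Sb is in period 5, group 15; Bi is in period 6, group 15.
IE₁ increases left→right with effective nuclear charge and decreases top→bottom as the valence shell moves farther out.
All are in group 15, so first ionization energy increases up the group.
So from lowest to highest: Bi < Sb < P < N.

Bi < Sb < P < N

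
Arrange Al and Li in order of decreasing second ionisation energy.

Li > Al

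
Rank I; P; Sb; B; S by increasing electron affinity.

B < P < Sb < S < I

B is in period 2, group 13; P is in period 3, group 15; S is in period 3, group 16; Sb is in period 5, group 15; I is in period 5, group 17.
Adding an electron releases more energy for atoms nearer the top right (short of the noble gases).
These span different periods and groups, so the two trends combine.
P > B: period and group pull opposite ways; the across-period shift dominates (72 vs 27 kJ/mol).
Sb > P: this pair runs against the simple trend — see the exception note.
S > Sb: relative to Sb, both the across-period and down-group shifts push S's electron affinity up.
I > S: period and group pull opposite ways; the across-period shift dominates (295 vs 200 kJ/mol).
Note the exception: Sb has a higher electron affinity than P, contrary to the simple trend — both are half-filled np³, but the pairing/repulsion penalty for the added electron shrinks as the p orbitals become larger and more diffuse down the group, and for Sb that outweighs the weaker nuclear attraction.
Approximate values (kJ/mol): B 27, P 72, S 200, Sb 103, I 295.
So from lowest to highest: B < P < Sb < S < I.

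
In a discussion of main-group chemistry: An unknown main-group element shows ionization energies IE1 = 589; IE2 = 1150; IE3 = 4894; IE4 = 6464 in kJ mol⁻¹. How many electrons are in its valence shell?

2

Look for the largest jump between consecutive ionization energies: IE3/IE2 ≈ 4.3, far larger than any earlier ratio.
That jump marks the point where a core electron is being removed. So the atom has 2 valence electrons.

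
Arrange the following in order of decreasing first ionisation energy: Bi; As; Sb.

As > Sb > Bi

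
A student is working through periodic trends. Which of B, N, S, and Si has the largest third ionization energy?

IE_3 is the cost of taking one more electron from the +2 cation: B²⁺ still has 1 valence electron; N²⁺ still has 3 valence electrons; S²⁺ still has 4 valence electrons; Si²⁺ still has 2 valence electrons.
All are still removing valence electrons, so compare the +2 ions as you would atoms: IE_3 generally rises across a period (higher Z_eff) and falls down a group (larger shell), subject to the usual subshell exceptions.
Valence configurations: B²⁺ [He]2s¹, N²⁺ [He]2s²2p¹, S²⁺ [Ne]3s²3p², Si²⁺ [Ne]3s².
The numbers (kJ/mol): B 3660, N 4578, S 3357, Si 3232.
Hence IE_3: Si < S < B < N.

N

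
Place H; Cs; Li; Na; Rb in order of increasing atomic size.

H is in period 1, group 1; Li is in period 2, group 1; Na is in period 3, group 1; Rb is in period 5, group 1; Cs is in period 6, group 1.
Atomic radius shrinks across a period as nuclear charge pulls the same shell inward, and grows down a group as new shells are added.
All are in group 1, so atomic radius increases down the group.
So from smallest to largest: H < Li < Na < Rb < Cs.

H, Li, Na, Rb, Cs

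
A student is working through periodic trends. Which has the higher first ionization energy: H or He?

He

IE₁ increases left→right with effective nuclear charge and decreases top→bottom as the valence shell moves farther out.
All lie in period 1, so first ionization energy increases left to right.
So He has the higher first ionization energy (He > H).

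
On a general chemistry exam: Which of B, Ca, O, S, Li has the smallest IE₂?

Ca

The second ionization energy removes an electron from the +1 ion. For each element: B⁺ still has 2 valence electrons; Ca⁺ still has 1 valence electron; O⁺ still has 5 valence electrons; S⁺ still has 5 valence electrons; Li⁺ is the bare [He] core.
Core electrons are held far more tightly than valence electrons, so Li tops the IE_2 order.
Valence configurations: B⁺ [He]2s², Ca⁺ [Ar]4s¹, O⁺ [He]2s²2p³, S⁺ [Ne]3s²3p³.
Approximate IE_2 values (kJ/mol): B 2427, Ca 1145, O 3388, S 2252, Li 7298.
Hence IE_2: Ca < S < B < O < Li.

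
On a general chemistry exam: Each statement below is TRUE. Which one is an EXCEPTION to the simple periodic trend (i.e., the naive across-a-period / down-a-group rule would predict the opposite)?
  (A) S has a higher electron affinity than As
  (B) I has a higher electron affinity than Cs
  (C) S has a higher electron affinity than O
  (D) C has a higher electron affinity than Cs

The general trend: electron affinity increases across a period and decreases down a group.
(A) S (period 3, group 16) vs As (period 4, group 15): the stated order agrees with the simple trend.
(B) I (period 5, group 17) vs Cs (period 6, group 1): the stated order agrees with the simple trend.
(C) S (period 3, group 16) vs O (period 2, group 16): the stated order contradicts the simple trend.
(D) C (period 2, group 14) vs Cs (period 6, group 1): the stated order agrees with the simple trend.
The exception is (C): the compact 2p subshell of O repels the added electron more than S's larger 3p does.

(C)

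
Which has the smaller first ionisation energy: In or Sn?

In is in period 5, group 13; Sn is in period 5, group 14.
Across a period the outer electron is held more tightly (higher IE₁); down a group it sits in a higher shell, more shielded, and comes off more easily.
All lie in period 5, so first ionization energy increases left to right.
So In has the smaller first ionisation energy (In < Sn).

In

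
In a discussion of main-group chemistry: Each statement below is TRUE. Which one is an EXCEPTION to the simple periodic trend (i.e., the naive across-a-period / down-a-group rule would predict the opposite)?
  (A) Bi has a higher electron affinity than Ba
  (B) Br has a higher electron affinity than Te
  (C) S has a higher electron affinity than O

The general trend: electron affinity increases across a period and decreases down a group.
(A) Bi (period 6, group 15) vs Ba (period 6, group 2): the stated order agrees with the simple trend.
(B) Br (period 4, group 17) vs Te (period 5, group 16): the stated order agrees with the simple trend.
(C) S (period 3, group 16) vs O (period 2, group 16): the stated order contradicts the simple trend.
The exception is (C): the compact 2p subshell of O repels the added electron more than S's larger 3p does.

(C)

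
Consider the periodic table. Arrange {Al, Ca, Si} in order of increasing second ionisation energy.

After 1 electron has been removed, what remains? Al⁺ still has 2 valence electrons; Ca⁺ still has 1 valence electron; Si⁺ still has 3 valence electrons.
All are still removing valence electrons, so compare the +1 ions as you would atoms: IE_2 generally rises across a period (higher Z_eff) and falls down a group (larger shell), subject to the usual subshell exceptions.
Valence configurations: Al⁺ [Ne]3s², Ca⁺ [Ar]4s¹, Si⁺ [Ne]3s²3p¹.
Si⁺ loses a lone 3p electron whereas Al⁺ must break into a filled 3s² pair, so IE_2(Al) > IE_2(Si) even though Si has the higher nuclear charge.
The numbers (kJ/mol): Al 1817, Ca 1145, Si 1577.
Hence IE_2: Ca < Si < Al.

Ca, Si, Al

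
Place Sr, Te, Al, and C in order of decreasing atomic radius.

Sr > Te > Al > C

C is in period 2, group 14; Al is in period 3, group 13; Sr is in period 5, group 2; Te is in period 5, group 16.
Across a period the added protons contract the valence shell; down a group each new principal shell makes the atom larger.
Neither a single period nor a single group — weigh both effects.
Al > C: relative to C, both the across-period and down-group shifts push Al's atomic radius up.
Te > Al: the two effects oppose for this pair; the down-group effect wins (136 vs 126 pm).
Sr > Te: both are in period 5; the period trend gives Sr the larger value.
Tabulated atomic radius (pm): C 75, Al 126, Sr 185, Te 136.
So from largest to smallest: Sr > Te > Al > C.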